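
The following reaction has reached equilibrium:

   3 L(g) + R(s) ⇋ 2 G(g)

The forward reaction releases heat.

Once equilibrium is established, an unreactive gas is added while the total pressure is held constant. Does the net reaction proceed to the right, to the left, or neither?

left

Adding inert gas at constant total pressure expands the volume and lowers every reacting partial pressure. With Δn_gas = 2 − 3 = -1, Q moves away from K toward the side with fewer gas moles, so the system shifts toward the side with more gas moles — to the left.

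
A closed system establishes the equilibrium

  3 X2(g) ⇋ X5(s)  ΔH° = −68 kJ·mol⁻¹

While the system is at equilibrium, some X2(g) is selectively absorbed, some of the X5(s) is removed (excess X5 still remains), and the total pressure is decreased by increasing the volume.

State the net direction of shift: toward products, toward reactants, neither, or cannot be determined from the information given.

Removing X2 (g), a reactant, drives the reaction to the left.
X5 is a pure solid; its activity is 1 regardless of amount, so Q is unaffected — no shift from this change.
Gas moles: reactants 3, products 0 (Δn_gas = -3). Expansion shifts the system toward the side with more moles of gas — to the left.
Only the nonzero effect(s) matter; the net shift is to the left.

left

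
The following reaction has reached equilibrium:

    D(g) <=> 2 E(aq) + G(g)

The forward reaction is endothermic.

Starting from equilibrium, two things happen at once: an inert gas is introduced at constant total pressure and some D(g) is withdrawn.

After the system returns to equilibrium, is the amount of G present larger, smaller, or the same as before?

decreases

Adding inert gas at constant total pressure expands the volume, scaling every reacting partial pressure by the same factor. Δn_gas = 1 − 1 = 0, so Q is unchanged — no shift.
Removing D (g), a reactant, drives the reaction to the left.
The net shift is to the left. G is a product, so its amount decreases.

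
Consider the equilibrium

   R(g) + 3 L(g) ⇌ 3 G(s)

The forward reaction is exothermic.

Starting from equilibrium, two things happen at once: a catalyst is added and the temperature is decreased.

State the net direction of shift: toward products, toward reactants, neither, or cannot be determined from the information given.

A catalyst speeds both forward and reverse rates equally; it changes neither Q nor K — no shift from this change.
The forward reaction is exothermic. Lowering T favours the exothermic direction — shift to the right.
Only the nonzero effect(s) matter; the net shift is to the right.

right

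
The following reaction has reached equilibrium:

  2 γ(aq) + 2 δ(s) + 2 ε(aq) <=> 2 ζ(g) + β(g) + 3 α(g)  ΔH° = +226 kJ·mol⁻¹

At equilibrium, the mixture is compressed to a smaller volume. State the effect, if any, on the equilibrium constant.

The equilibrium constant depends only on temperature. This perturbation may move the position of equilibrium, but since T is unchanged, K itself is unchanged.

unchanged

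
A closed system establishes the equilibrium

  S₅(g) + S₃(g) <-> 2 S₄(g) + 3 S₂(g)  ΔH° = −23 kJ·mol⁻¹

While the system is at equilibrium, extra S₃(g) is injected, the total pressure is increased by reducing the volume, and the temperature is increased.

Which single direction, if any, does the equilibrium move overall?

Adding S₃ (g), a reactant, drives the reaction to the right.
Gas moles: reactants 2, products 5 (Δn_gas = +3). Compression shifts the system toward the side with fewer moles of gas — to the left.
The forward reaction is exothermic. Raising T favours the endothermic direction — shift to the left.
The individual effects push in opposite directions; without quantitative information the net direction cannot be determined.

cannot be determined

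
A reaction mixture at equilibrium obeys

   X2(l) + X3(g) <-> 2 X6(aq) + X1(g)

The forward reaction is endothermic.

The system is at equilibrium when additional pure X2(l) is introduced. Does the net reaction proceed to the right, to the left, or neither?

no shift

X2 is a pure liquid; its activity is 1 regardless of amount, so Q is unaffected — no shift from this change.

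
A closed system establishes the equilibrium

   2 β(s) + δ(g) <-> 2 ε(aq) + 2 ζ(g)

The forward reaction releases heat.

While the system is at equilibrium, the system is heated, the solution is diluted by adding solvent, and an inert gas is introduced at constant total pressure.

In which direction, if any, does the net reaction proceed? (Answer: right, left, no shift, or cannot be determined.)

The forward reaction is exothermic. Raising T favours the endothermic direction — shift to the left.
Dilution lowers every aqueous concentration by the same factor. Δn_aq = 2 − 0 = +2, so the system shifts toward the side with more dissolved moles — to the right.
Adding inert gas at constant total pressure expands the volume and lowers every reacting partial pressure. With Δn_gas = 2 − 1 = +1, Q moves away from K toward the side with fewer gas moles, so the system shifts toward the side with more gas moles — to the right.
The individual effects push in opposite directions; without quantitative information the net direction cannot be determined.

cannot be determined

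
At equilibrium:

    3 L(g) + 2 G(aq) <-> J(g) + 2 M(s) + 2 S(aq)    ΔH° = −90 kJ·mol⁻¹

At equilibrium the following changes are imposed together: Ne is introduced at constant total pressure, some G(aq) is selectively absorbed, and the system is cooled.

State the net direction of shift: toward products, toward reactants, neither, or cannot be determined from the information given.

Adding inert gas at constant total pressure expands the volume and lowers every reacting partial pressure. With Δn_gas = 1 − 3 = -2, Q moves away from K toward the side with fewer gas moles, so the system shifts toward the side with more gas moles — to the left.
Removing G (aq), a reactant, drives the reaction to the left.
The forward reaction is exothermic. Lowering T favours the exothermic direction — shift to the right.
The individual effects push in opposite directions; without quantitative information the net direction cannot be determined.

cannot be determined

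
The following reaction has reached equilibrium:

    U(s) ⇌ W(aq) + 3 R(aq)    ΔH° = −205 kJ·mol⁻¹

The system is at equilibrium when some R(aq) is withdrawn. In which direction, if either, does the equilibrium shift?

right

Removing R (aq), a product, drives the reaction to the right.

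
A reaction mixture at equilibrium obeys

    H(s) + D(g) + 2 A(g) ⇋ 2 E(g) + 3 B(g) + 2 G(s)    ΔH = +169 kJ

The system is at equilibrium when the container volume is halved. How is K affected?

unchanged

The equilibrium constant depends only on temperature. This perturbation may move the position of equilibrium, but since T is unchanged, K itself is unchanged.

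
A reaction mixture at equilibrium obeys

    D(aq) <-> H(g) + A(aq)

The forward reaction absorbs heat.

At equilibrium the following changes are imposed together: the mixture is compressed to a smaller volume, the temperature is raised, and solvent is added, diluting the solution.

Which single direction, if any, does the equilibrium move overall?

Gas moles: reactants 0, products 1 (Δn_gas = +1). Compression shifts the system toward the side with fewer moles of gas — to the left.
The forward reaction is endothermic. Raising T favours the endothermic direction — shift to the right.
Dilution scales every aqueous concentration by the same factor. Δn_aq = 1 − 1 = 0, so Q is unchanged — no shift.
The individual effects push in opposite directions; without quantitative information the net direction cannot be determined.

cannot be determined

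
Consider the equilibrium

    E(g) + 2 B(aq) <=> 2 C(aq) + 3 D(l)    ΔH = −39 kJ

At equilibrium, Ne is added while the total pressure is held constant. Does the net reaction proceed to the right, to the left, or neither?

left

Adding inert gas at constant total pressure expands the volume and lowers every reacting partial pressure. With Δn_gas = 0 − 1 = -1, Q moves away from K toward the side with fewer gas moles, so the system shifts toward the side with more gas moles — to the left.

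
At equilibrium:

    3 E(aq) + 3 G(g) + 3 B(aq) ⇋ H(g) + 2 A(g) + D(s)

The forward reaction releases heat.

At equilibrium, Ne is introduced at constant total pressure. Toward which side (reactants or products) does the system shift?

no shift

Adding inert gas at constant total pressure expands the volume, scaling every reacting partial pressure by the same factor. Δn_gas = 3 − 3 = 0, so Q is unchanged — no shift.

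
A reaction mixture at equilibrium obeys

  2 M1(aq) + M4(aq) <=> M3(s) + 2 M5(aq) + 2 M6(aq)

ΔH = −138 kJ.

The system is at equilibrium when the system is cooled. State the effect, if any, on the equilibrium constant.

increases

K depends on temperature via the van 't Hoff relation. The forward reaction is exothermic, so lowering T increases K.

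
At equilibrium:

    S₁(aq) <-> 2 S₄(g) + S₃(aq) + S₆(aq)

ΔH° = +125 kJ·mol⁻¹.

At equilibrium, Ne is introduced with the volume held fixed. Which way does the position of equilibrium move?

no shift

At constant volume, adding an inert gas leaves every reacting species' partial pressure unchanged, so Q is unchanged — no shift from this change.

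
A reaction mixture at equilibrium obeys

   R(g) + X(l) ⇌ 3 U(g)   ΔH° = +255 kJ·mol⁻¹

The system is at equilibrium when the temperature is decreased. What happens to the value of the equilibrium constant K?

decreases

K depends on temperature via the van 't Hoff relation. The forward reaction is endothermic, so lowering T decreases K.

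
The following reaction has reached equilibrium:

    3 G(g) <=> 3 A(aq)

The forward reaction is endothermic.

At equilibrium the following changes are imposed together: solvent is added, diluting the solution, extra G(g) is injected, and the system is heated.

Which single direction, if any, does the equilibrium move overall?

Dilution lowers every aqueous concentration by the same factor. Δn_aq = 3 − 0 = +3, so the system shifts toward the side with more dissolved moles — to the right.
Adding G (g), a reactant, drives the reaction to the right.
The forward reaction is endothermic. Raising T favours the endothermic direction — shift to the right.
All effects act in the same direction — net shift to the right.

right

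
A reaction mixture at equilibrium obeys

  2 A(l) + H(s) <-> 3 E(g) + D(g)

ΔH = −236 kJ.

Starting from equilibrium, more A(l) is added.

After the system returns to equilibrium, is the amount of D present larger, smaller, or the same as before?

A is a pure liquid; its activity is 1 regardless of amount, so Q is unaffected — no shift from this change.
No net shift occurs, so the amount of D is unchanged.

unchanged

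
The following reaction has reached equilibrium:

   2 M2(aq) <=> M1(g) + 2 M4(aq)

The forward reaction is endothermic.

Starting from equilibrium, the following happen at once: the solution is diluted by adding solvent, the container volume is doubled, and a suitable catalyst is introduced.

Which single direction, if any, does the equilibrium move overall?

Dilution scales every aqueous concentration by the same factor. Δn_aq = 2 − 2 = 0, so Q is unchanged — no shift.
Gas moles: reactants 0, products 1 (Δn_gas = +1). Expansion shifts the system toward the side with more moles of gas — to the right.
A catalyst speeds both forward and reverse rates equally; it changes neither Q nor K — no shift from this change.
Only the nonzero effect(s) matter; the net shift is to the right.

right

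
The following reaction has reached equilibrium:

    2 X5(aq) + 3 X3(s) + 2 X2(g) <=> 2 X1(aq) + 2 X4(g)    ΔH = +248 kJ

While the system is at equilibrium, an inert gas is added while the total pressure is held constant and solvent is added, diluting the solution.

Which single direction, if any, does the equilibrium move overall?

Adding inert gas at constant total pressure expands the volume, scaling every reacting partial pressure by the same factor. Δn_gas = 2 − 2 = 0, so Q is unchanged — no shift.
Dilution scales every aqueous concentration by the same factor. Δn_aq = 2 − 2 = 0, so Q is unchanged — no shift.
None of the changes alters Q relative to K, so there is no net shift.

no shift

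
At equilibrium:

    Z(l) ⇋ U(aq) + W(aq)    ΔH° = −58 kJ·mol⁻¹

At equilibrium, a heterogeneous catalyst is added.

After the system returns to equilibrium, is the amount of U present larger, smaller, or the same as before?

unchanged

A catalyst speeds both forward and reverse rates equally; it changes neither Q nor K — no shift from this change.
No net shift occurs, so the amount of U is unchanged.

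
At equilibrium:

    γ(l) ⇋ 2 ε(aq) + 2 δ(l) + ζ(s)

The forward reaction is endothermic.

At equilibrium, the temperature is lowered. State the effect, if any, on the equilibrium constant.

decreases

K depends on temperature via the van 't Hoff relation. The forward reaction is endothermic, so lowering T decreases K.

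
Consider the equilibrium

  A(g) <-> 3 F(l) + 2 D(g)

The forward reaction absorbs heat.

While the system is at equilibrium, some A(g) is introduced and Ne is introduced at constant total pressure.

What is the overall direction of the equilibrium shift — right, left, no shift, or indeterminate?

Adding A (g), a reactant, drives the reaction to the right.
Adding inert gas at constant total pressure expands the volume and lowers every reacting partial pressure. With Δn_gas = 2 − 1 = +1, Q moves away from K toward the side with fewer gas moles, so the system shifts toward the side with more gas moles — to the right.
All effects act in the same direction — net shift to the right.

right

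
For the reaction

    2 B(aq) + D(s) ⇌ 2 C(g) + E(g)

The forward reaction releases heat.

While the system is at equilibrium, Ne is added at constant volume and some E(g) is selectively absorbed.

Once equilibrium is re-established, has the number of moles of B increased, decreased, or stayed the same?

At constant volume, adding an inert gas leaves every reacting species' partial pressure unchanged, so Q is unchanged — no shift from this change.
Removing E (g), a product, drives the reaction to the right.
The net shift is to the right. B is a reactant, so its amount decreases.

decreases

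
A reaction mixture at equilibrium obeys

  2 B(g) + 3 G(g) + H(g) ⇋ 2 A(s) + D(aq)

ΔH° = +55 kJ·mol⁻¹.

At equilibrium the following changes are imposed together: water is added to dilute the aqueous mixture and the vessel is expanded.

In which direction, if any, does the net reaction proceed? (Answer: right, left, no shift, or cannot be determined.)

cannot be determined

Dilution lowers every aqueous concentration by the same factor. Δn_aq = 1 − 0 = +1, so the system shifts toward the side with more dissolved moles — to the right.
Gas moles: reactants 6, products 0 (Δn_gas = -6). Expansion shifts the system toward the side with more moles of gas — to the left.
The individual effects push in opposite directions; without quantitative information the net direction cannot be determined.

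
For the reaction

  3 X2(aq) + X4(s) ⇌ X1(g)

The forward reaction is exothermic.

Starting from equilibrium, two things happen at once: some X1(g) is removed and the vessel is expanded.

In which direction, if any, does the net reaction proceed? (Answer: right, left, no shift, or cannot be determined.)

Removing X1 (g), a product, drives the reaction to the right.
Gas moles: reactants 0, products 1 (Δn_gas = +1). Expansion shifts the system toward the side with more moles of gas — to the right.
All effects act in the same direction — net shift to the right.

right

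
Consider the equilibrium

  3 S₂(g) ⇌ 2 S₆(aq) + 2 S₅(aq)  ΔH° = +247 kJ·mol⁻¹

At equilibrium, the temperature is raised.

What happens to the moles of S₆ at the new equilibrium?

The forward reaction is endothermic. Raising T favours the endothermic direction — shift to the right.
The net shift is to the right. S₆ is a product, so its amount increases.

increases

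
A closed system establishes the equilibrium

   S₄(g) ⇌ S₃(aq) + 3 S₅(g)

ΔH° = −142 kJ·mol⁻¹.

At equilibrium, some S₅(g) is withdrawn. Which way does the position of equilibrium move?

Removing S₅ (g), a product, drives the reaction to the right.

right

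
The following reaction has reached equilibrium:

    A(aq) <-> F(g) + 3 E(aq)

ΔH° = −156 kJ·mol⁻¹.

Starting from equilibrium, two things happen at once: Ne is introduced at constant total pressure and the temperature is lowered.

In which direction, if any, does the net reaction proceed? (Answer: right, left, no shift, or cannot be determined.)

right

Adding inert gas at constant total pressure expands the volume and lowers every reacting partial pressure. With Δn_gas = 1 − 0 = +1, Q moves away from K toward the side with fewer gas moles, so the system shifts toward the side with more gas moles — to the right.
The forward reaction is exothermic. Lowering T favours the exothermic direction — shift to the right.
All effects act in the same direction — net shift to the right.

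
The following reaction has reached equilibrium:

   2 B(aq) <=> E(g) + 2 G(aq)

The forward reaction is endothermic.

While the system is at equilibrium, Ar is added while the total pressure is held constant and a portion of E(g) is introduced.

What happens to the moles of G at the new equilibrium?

Adding inert gas at constant total pressure expands the volume and lowers every reacting partial pressure. With Δn_gas = 1 − 0 = +1, Q moves away from K toward the side with fewer gas moles, so the system shifts toward the side with more gas moles — to the right.
Adding E (g), a product, drives the reaction to the left.
The two effects oppose each other, so the net shift — and hence the change in G — cannot be determined from the given information.

cannot be determined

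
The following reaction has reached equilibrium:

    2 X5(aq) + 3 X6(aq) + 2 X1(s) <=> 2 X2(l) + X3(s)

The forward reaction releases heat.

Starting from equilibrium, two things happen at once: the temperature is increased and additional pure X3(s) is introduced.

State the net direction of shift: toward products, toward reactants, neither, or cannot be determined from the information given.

The forward reaction is exothermic. Raising T favours the endothermic direction — shift to the left.
X3 is a pure solid; its activity is 1 regardless of amount, so Q is unaffected — no shift from this change.
Only the nonzero effect(s) matter; the net shift is to the left.

left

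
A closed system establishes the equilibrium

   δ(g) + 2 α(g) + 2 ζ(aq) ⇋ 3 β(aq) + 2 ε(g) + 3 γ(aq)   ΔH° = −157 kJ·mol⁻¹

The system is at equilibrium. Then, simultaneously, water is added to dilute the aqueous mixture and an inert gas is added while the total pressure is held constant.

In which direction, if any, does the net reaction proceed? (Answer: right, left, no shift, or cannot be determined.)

cannot be determined

Dilution lowers every aqueous concentration by the same factor. Δn_aq = 6 − 2 = +4, so the system shifts toward the side with more dissolved moles — to the right.
Adding inert gas at constant total pressure expands the volume and lowers every reacting partial pressure. With Δn_gas = 2 − 3 = -1, Q moves away from K toward the side with fewer gas moles, so the system shifts toward the side with more gas moles — to the left.
The individual effects push in opposite directions; without quantitative information the net direction cannot be determined.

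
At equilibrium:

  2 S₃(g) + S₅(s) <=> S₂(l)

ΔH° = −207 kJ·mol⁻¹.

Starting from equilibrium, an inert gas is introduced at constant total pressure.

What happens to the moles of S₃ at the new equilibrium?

increases

Adding inert gas at constant total pressure expands the volume and lowers every reacting partial pressure. With Δn_gas = 0 − 2 = -2, Q moves away from K toward the side with fewer gas moles, so the system shifts toward the side with more gas moles — to the left.
The net shift is to the left. S₃ is a reactant, so its amount increases.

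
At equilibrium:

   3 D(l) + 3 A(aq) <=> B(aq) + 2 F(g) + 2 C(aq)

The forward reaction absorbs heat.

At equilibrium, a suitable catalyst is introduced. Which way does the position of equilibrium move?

A catalyst speeds both forward and reverse rates equally; it changes neither Q nor K — no shift from this change.

no shift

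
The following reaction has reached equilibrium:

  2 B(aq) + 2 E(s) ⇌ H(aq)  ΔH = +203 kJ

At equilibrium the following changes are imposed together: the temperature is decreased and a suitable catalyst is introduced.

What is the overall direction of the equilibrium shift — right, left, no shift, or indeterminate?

The forward reaction is endothermic. Lowering T favours the exothermic direction — shift to the left.
A catalyst speeds both forward and reverse rates equally; it changes neither Q nor K — no shift from this change.
Only the nonzero effect(s) matter; the net shift is to the left.

left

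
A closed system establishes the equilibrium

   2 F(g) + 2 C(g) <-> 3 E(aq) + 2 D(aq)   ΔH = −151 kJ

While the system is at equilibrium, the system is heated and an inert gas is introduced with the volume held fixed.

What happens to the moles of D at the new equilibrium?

decreases

The forward reaction is exothermic. Raising T favours the endothermic direction — shift to the left.
At constant volume, adding an inert gas leaves every reacting species' partial pressure unchanged, so Q is unchanged — no shift from this change.
The net shift is to the left. D is a product, so its amount decreases.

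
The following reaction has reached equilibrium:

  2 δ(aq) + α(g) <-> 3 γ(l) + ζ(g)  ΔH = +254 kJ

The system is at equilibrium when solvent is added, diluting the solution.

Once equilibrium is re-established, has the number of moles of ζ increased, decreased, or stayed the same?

decreases

Dilution lowers every aqueous concentration by the same factor. Δn_aq = 0 − 2 = -2, so the system shifts toward the side with more dissolved moles — to the left.
The net shift is to the left. ζ is a product, so its amount decreases.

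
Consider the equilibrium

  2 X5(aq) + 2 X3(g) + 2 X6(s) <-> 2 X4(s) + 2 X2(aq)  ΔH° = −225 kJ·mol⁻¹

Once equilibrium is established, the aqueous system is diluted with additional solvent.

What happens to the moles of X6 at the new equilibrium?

Dilution scales every aqueous concentration by the same factor. Δn_aq = 2 − 2 = 0, so Q is unchanged — no shift.
No net shift occurs, so the amount of X6 is unchanged.

unchanged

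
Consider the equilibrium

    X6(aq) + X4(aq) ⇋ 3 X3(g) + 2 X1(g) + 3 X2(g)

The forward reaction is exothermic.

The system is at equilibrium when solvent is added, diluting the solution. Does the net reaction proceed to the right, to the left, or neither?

left

Dilution lowers every aqueous concentration by the same factor. Δn_aq = 0 − 2 = -2, so the system shifts toward the side with more dissolved moles — to the left.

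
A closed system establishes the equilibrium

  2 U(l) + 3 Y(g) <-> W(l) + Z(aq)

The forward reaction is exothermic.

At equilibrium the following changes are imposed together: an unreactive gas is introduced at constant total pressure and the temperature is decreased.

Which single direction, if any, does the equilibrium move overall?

cannot be determined

Adding inert gas at constant total pressure expands the volume and lowers every reacting partial pressure. With Δn_gas = 0 − 3 = -3, Q moves away from K toward the side with fewer gas moles, so the system shifts toward the side with more gas moles — to the left.
The forward reaction is exothermic. Lowering T favours the exothermic direction — shift to the right.
The individual effects push in opposite directions; without quantitative information the net direction cannot be determined.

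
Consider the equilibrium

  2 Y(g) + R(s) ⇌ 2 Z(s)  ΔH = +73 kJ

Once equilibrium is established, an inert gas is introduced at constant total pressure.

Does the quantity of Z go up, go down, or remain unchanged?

decreases

Adding inert gas at constant total pressure expands the volume and lowers every reacting partial pressure. With Δn_gas = 0 − 2 = -2, Q moves away from K toward the side with fewer gas moles, so the system shifts toward the side with more gas moles — to the left.
The net shift is to the left. Z is a product, so its amount decreases.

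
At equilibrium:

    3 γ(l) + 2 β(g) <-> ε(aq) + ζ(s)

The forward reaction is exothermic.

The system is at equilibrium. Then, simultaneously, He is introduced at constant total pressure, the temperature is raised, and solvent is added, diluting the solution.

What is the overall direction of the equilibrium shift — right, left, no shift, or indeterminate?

cannot be determined

Adding inert gas at constant total pressure expands the volume and lowers every reacting partial pressure. With Δn_gas = 0 − 2 = -2, Q moves away from K toward the side with fewer gas moles, so the system shifts toward the side with more gas moles — to the left.
The forward reaction is exothermic. Raising T favours the endothermic direction — shift to the left.
Dilution lowers every aqueous concentration by the same factor. Δn_aq = 1 − 0 = +1, so the system shifts toward the side with more dissolved moles — to the right.
The individual effects push in opposite directions; without quantitative information the net direction cannot be determined.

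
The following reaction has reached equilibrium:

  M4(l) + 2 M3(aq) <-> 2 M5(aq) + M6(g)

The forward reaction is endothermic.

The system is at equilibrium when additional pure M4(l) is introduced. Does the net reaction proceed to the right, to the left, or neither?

no shift

M4 is a pure liquid; its activity is 1 regardless of amount, so Q is unaffected — no shift from this change.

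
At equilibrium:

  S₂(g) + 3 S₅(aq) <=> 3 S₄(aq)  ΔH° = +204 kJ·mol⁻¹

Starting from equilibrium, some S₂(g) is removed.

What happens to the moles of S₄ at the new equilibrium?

decreases

Removing S₂ (g), a reactant, drives the reaction to the left.
The net shift is to the left. S₄ is a product, so its amount decreases.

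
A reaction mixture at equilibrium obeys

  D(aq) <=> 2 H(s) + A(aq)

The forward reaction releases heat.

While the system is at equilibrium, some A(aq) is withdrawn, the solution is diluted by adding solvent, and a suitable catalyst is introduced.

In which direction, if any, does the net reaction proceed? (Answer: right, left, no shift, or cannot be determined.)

right

Removing A (aq), a product, drives the reaction to the right.
Dilution scales every aqueous concentration by the same factor. Δn_aq = 1 − 1 = 0, so Q is unchanged — no shift.
A catalyst speeds both forward and reverse rates equally; it changes neither Q nor K — no shift from this change.
Only the nonzero effect(s) matter; the net shift is to the right.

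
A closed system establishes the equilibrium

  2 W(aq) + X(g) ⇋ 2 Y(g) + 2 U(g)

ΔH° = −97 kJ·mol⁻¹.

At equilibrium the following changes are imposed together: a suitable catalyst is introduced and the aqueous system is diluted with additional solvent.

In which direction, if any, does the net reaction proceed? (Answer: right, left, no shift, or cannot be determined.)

left

A catalyst speeds both forward and reverse rates equally; it changes neither Q nor K — no shift from this change.
Dilution lowers every aqueous concentration by the same factor. Δn_aq = 0 − 2 = -2, so the system shifts toward the side with more dissolved moles — to the left.
Only the nonzero effect(s) matter; the net shift is to the left.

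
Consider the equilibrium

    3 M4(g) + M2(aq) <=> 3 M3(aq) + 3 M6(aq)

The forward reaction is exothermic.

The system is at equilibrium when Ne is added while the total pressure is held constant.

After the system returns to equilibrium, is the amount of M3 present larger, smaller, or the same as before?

decreases

Adding inert gas at constant total pressure expands the volume and lowers every reacting partial pressure. With Δn_gas = 0 − 3 = -3, Q moves away from K toward the side with fewer gas moles, so the system shifts toward the side with more gas moles — to the left.
The net shift is to the left. M3 is a product, so its amount decreases.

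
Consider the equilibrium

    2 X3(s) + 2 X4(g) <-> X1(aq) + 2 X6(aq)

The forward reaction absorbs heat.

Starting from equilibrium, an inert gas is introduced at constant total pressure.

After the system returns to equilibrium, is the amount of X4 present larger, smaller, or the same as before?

Adding inert gas at constant total pressure expands the volume and lowers every reacting partial pressure. With Δn_gas = 0 − 2 = -2, Q moves away from K toward the side with fewer gas moles, so the system shifts toward the side with more gas moles — to the left.
The net shift is to the left. X4 is a reactant, so its amount increases.

increases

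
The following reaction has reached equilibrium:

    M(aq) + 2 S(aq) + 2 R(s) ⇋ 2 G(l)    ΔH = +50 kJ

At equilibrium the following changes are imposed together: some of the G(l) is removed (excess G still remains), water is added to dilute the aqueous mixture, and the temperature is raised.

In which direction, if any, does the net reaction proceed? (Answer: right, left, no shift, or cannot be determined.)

G is a pure liquid; its activity is 1 regardless of amount, so Q is unaffected — no shift from this change.
Dilution lowers every aqueous concentration by the same factor. Δn_aq = 0 − 3 = -3, so the system shifts toward the side with more dissolved moles — to the left.
The forward reaction is endothermic. Raising T favours the endothermic direction — shift to the right.
The individual effects push in opposite directions; without quantitative information the net direction cannot be determined.

cannot be determined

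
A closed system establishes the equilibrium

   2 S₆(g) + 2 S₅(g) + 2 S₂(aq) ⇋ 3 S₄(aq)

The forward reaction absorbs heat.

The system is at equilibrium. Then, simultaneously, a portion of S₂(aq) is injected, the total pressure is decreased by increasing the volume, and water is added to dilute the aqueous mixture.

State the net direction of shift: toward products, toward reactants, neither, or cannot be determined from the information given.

cannot be determined

Adding S₂ (aq), a reactant, drives the reaction to the right.
Gas moles: reactants 4, products 0 (Δn_gas = -4). Expansion shifts the system toward the side with more moles of gas — to the left.
Dilution lowers every aqueous concentration by the same factor. Δn_aq = 3 − 2 = +1, so the system shifts toward the side with more dissolved moles — to the right.
The individual effects push in opposite directions; without quantitative information the net direction cannot be determined.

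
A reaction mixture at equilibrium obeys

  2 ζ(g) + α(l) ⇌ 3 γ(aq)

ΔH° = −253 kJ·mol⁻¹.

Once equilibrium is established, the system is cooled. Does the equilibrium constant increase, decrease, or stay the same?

increases

K depends on temperature via the van 't Hoff relation. The forward reaction is exothermic, so lowering T increases K.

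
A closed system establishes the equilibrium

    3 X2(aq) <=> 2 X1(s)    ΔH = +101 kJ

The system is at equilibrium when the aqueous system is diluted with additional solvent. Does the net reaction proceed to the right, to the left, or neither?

Dilution lowers every aqueous concentration by the same factor. Δn_aq = 0 − 3 = -3, so the system shifts toward the side with more dissolved moles — to the left.

left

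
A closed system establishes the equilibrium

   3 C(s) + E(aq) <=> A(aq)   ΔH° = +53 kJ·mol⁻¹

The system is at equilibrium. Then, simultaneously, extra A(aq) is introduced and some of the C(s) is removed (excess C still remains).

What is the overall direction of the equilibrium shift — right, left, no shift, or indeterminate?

Adding A (aq), a product, drives the reaction to the left.
C is a pure solid; its activity is 1 regardless of amount, so Q is unaffected — no shift from this change.
Only the nonzero effect(s) matter; the net shift is to the left.

left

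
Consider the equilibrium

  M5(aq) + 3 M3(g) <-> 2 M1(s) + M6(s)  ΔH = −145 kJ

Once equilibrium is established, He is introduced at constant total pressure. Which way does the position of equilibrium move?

left

Adding inert gas at constant total pressure expands the volume and lowers every reacting partial pressure. With Δn_gas = 0 − 3 = -3, Q moves away from K toward the side with fewer gas moles, so the system shifts toward the side with more gas moles — to the left.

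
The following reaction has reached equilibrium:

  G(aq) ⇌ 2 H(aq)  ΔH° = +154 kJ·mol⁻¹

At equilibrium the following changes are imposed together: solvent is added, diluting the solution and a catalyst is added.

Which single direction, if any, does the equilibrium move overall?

Dilution lowers every aqueous concentration by the same factor. Δn_aq = 2 − 1 = +1, so the system shifts toward the side with more dissolved moles — to the right.
A catalyst speeds both forward and reverse rates equally; it changes neither Q nor K — no shift from this change.
Only the nonzero effect(s) matter; the net shift is to the right.

right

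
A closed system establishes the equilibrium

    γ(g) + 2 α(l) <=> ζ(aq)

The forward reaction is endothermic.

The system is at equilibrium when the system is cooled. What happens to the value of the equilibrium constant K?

K depends on temperature via the van 't Hoff relation. The forward reaction is endothermic, so lowering T decreases K.

decreases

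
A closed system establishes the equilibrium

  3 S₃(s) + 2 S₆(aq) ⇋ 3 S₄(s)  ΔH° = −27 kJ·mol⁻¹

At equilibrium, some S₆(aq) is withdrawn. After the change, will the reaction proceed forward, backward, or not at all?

Removing S₆ (aq), a reactant, drives the reaction to the left.

left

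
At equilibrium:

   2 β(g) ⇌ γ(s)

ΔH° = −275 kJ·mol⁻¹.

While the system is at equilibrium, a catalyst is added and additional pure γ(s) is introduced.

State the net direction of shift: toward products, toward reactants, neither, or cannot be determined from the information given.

no shift

A catalyst speeds both forward and reverse rates equally; it changes neither Q nor K — no shift from this change.
γ is a pure solid; its activity is 1 regardless of amount, so Q is unaffected — no shift from this change.
None of the changes alters Q relative to K, so there is no net shift.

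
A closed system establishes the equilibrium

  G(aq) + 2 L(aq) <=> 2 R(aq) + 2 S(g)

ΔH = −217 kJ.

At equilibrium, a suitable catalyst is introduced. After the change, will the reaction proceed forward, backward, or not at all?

no shift

A catalyst speeds both forward and reverse rates equally; it changes neither Q nor K — no shift from this change.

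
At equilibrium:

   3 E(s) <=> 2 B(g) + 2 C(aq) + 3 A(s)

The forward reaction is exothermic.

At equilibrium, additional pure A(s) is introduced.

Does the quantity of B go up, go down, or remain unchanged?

A is a pure solid; its activity is 1 regardless of amount, so Q is unaffected — no shift from this change.
No net shift occurs, so the amount of B is unchanged.

unchanged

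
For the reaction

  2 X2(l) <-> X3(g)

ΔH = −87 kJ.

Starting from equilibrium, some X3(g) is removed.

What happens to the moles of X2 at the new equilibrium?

decreases

Removing X3 (g), a product, drives the reaction to the right.
The net shift is to the right. X2 is a reactant, so its amount decreases.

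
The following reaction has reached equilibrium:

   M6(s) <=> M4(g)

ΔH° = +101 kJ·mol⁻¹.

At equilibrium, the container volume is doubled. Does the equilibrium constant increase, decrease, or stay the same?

The equilibrium constant depends only on temperature. This perturbation may move the position of equilibrium, but since T is unchanged, K itself is unchanged.

unchanged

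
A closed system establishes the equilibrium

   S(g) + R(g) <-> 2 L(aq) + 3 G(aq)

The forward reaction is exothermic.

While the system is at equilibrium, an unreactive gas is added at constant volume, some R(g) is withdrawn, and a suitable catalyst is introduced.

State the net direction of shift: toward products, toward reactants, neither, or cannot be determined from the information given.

left

At constant volume, adding an inert gas leaves every reacting species' partial pressure unchanged, so Q is unchanged — no shift from this change.
Removing R (g), a reactant, drives the reaction to the left.
A catalyst speeds both forward and reverse rates equally; it changes neither Q nor K — no shift from this change.
Only the nonzero effect(s) matter; the net shift is to the left.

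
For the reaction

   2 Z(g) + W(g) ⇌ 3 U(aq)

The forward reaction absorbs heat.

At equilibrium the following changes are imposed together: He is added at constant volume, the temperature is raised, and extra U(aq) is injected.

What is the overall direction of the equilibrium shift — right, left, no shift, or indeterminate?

cannot be determined

At constant volume, adding an inert gas leaves every reacting species' partial pressure unchanged, so Q is unchanged — no shift from this change.
The forward reaction is endothermic. Raising T favours the endothermic direction — shift to the right.
Adding U (aq), a product, drives the reaction to the left.
The individual effects push in opposite directions; without quantitative information the net direction cannot be determined.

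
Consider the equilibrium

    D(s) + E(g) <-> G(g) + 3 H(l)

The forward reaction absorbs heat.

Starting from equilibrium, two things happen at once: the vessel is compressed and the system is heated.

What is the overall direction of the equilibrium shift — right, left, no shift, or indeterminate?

Gas moles: reactants 1, products 1. Δn_gas = 0, so a volume change leaves Q equal to K — no shift from this change.
The forward reaction is endothermic. Raising T favours the endothermic direction — shift to the right.
Only the nonzero effect(s) matter; the net shift is to the right.

right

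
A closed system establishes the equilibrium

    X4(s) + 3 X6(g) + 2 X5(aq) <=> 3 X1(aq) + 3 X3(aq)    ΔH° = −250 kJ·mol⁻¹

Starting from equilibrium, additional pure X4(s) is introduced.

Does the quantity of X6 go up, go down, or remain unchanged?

unchanged

X4 is a pure solid; its activity is 1 regardless of amount, so Q is unaffected — no shift from this change.
No net shift occurs, so the amount of X6 is unchanged.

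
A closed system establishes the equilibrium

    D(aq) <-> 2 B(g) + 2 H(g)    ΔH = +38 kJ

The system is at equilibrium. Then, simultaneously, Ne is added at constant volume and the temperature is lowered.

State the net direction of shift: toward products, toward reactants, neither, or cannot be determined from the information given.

left

At constant volume, adding an inert gas leaves every reacting species' partial pressure unchanged, so Q is unchanged — no shift from this change.
The forward reaction is endothermic. Lowering T favours the exothermic direction — shift to the left.
Only the nonzero effect(s) matter; the net shift is to the left.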